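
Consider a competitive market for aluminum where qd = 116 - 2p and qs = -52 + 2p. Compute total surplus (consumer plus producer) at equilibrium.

Equilibrium: 116 - 2p = -52 + 2p gives p* = 42, q* = 32.
Demand choke price: p = 58; supply starts at p = 26.
CS = ½(58 − 42)(32) = 256; PS = ½(42 − 26)(32) = 256.

Total surplus = 512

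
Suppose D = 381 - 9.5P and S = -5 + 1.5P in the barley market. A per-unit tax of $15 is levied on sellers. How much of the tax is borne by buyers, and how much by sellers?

Pre-tax equilibrium: P* = 386/11, Q* = 524/11.
Tax on sellers shifts supply to S = -5 + 1.5(P − 15) = -27.5 + 1.5P.
381 - 9.5P = -27.5 + 1.5P gives buyer price Pb = 817/22; sellers receive Ps = 817/22 − 15 = 487/22.
New quantity: Q = 381 − 9.5(817/22) = 1241/44.
Buyer burden = 817/22 − 386/11 = 45/22; seller burden = 386/11 − 487/22 = 285/22.

Buyers bear 45/22, sellers bear 285/22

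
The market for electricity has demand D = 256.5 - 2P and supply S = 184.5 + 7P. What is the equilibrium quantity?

Set D = S: 256.5 - 2P = 184.5 + 7P.
72 = 9P, so P* = 8.
Q* = 256.5 − 2(8) = 240.5.

Q* = 240.5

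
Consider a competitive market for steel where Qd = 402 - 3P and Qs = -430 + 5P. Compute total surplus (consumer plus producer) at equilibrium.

Total surplus = 2160

Equilibrium: 402 - 3P = -430 + 5P gives P* = 104, Q* = 90.
Demand choke price: P = 134; supply starts at P = 86.
CS = ½(134 − 104)(90) = 1350; PS = ½(104 − 86)(90) = 810.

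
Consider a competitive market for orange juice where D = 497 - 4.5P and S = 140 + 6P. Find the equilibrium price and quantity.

P* = 34, Q* = 344

Set D = S: 497 - 4.5P = 140 + 6P.
357 = 10.5P, so P* = 34.
Q* = 497 − 4.5(34) = 344.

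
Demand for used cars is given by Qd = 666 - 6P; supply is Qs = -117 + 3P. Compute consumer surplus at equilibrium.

Consumer surplus = 1728

Equilibrium: 666 - 6P = -117 + 3P gives P* = 87, Q* = 144.
Demand choke price (Qd = 0): P = 111.
CS = ½(111 − 87)(144) = 1728.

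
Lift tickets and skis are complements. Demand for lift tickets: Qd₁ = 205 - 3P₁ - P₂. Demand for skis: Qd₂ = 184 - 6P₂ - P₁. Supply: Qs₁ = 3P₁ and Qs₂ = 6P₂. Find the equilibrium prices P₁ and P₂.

P₁ = 2276/71, P₂ = 899/71

Market 1: 205 - 3P₁ - P₂ = 3P₁ → 6P₁ + P₂ = 205.
Market 2: 12P₂ + P₁ = 184.
Eliminating P₂: 12×(1) − 1×(2) gives 71P₁ = 2276, so P₁ = 2276/71.
Back-substitute into (2): P₂ = (184 − 1×2276/71) / 12 = 899/71.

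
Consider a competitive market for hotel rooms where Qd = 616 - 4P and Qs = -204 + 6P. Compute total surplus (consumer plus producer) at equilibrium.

Total surplus = 17280

Equilibrium: 616 - 4P = -204 + 6P gives P* = 82, Q* = 288.
Demand choke price: P = 154; supply starts at P = 34.
CS = ½(154 − 82)(288) = 10368; PS = ½(82 − 34)(288) = 6912.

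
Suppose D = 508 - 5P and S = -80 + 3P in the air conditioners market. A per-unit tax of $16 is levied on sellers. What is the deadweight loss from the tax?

Pre-tax equilibrium: P* = 73.5, Q* = 140.5.
Tax on sellers shifts supply to S = -80 + 3(P − 16) = -128 + 3P.
508 - 5P = -128 + 3P gives buyer price Pb = 79.5; sellers receive Ps = 79.5 − 16 = 63.5.
New quantity: Q = 508 − 5(79.5) = 110.5.
DWL = ½ × 16 × (140.5 − 110.5) = 240.

Deadweight loss = 240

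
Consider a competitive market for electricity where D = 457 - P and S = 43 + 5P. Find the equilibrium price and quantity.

P* = 69, Q* = 388

Set D = S: 457 - P = 43 + 5P.
414 = 6P, so P* = 69.
Q* = 457 − 1(69) = 388.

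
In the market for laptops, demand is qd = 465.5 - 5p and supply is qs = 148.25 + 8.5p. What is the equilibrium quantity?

q* = 348

Set qd = qs: 465.5 - 5p = 148.25 + 8.5p.
317.25 = 13.5p, so p* = 23.5.
q* = 465.5 − 5(23.5) = 348.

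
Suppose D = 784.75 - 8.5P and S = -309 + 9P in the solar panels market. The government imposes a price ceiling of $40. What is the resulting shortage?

Equilibrium price would be P* = 62.5, so the ceiling at 40 binds.
At P = 40: D = 784.75 − 8.5(40) = 444.75, S = -309 + 9(40) = 51.
Shortage = 444.75 − 51 = 393.75.

Shortage = 393.75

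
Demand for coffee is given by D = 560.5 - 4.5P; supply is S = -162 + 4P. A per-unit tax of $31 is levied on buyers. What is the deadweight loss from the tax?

Deadweight loss = 17298/17

Pre-tax equilibrium: P* = 85, Q* = 178.
Tax on buyers shifts demand to D = 560.5 − 4.5(P + 31) = 421 - 4.5P.
421 - 4.5P = -162 + 4P gives seller price Ps = 1166/17; buyers pay Pb = 1166/17 + 31 = 1693/17.
New quantity: Q = 560.5 − 4.5(1693/17) = 1910/17.
DWL = ½ × 31 × (178 − 1910/17) = 17298/17.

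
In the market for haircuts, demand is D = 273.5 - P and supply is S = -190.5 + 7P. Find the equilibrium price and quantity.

P* = 58, Q* = 215.5

Set D = S: 273.5 - P = -190.5 + 7P.
464 = 8P, so P* = 58.
Q* = 273.5 − 1(58) = 215.5.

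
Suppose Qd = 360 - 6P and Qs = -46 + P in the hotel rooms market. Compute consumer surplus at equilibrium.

Consumer surplus = 12

Equilibrium: 360 - 6P = -46 + P gives P* = 58, Q* = 12.
Demand choke price (Qd = 0): P = 60.
CS = ½(60 − 58)(12) = 12.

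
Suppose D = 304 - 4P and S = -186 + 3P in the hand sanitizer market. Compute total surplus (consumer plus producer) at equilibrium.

Equilibrium: 304 - 4P = -186 + 3P gives P* = 70, Q* = 24.
Demand choke price: P = 76; supply starts at P = 62.
CS = ½(76 − 70)(24) = 72; PS = ½(70 − 62)(24) = 96.

Total surplus = 168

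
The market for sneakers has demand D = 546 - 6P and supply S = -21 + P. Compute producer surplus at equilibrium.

Equilibrium: 546 - 6P = -21 + P gives P* = 81, Q* = 60.
Supply starts at P = 21 (where S = 0).
PS = ½(81 − 21)(60) = 1800.

Producer surplus = 1800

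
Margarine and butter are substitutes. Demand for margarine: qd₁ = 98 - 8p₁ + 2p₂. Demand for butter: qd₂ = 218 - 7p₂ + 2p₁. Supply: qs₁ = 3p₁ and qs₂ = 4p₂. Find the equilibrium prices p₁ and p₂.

p₁ = 1514/117, p₂ = 2594/117

Market 1: 98 - 8p₁ + 2p₂ = 3p₁ → 11p₁ - 2p₂ = 98.
Market 2: 11p₂ - 2p₁ = 218.
Eliminating p₂: 11×(1) + 2×(2) gives 117p₁ = 1514, so p₁ = 1514/117.
Back-substitute into (2): p₂ = (218 + 2×1514/117) / 11 = 2594/117.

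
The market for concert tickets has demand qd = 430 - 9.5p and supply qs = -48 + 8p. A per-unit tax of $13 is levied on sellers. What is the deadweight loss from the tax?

Deadweight loss = 12844/35

Pre-tax equilibrium: p* = 956/35, q* = 5968/35.
Tax on sellers shifts supply to qs = -48 + 8(p − 13) = -152 + 8p.
430 - 9.5p = -152 + 8p gives buyer price pb = 1164/35; sellers receive ps = 1164/35 − 13 = 709/35.
New quantity: q = 430 − 9.5(1164/35) = 3992/35.
DWL = ½ × 13 × (5968/35 − 3992/35) = 12844/35.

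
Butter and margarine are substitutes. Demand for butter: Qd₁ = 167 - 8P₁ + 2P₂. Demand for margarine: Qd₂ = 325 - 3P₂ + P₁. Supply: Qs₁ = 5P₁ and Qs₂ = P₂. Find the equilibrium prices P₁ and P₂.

P₁ = 26.36, P₂ = 87.84

Market 1: 167 - 8P₁ + 2P₂ = 5P₁ → 13P₁ - 2P₂ = 167.
Market 2: 4P₂ - P₁ = 325.
Eliminating P₂: 4×(1) + 2×(2) gives 50P₁ = 1318, so P₁ = 26.36.
Back-substitute into (2): P₂ = (325 + 1×26.36) / 4 = 87.84.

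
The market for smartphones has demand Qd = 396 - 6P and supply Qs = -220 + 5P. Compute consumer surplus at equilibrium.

Consumer surplus = 300

Equilibrium: 396 - 6P = -220 + 5P gives P* = 56, Q* = 60.
Demand choke price (Qd = 0): P = 66.
CS = ½(66 − 56)(60) = 300.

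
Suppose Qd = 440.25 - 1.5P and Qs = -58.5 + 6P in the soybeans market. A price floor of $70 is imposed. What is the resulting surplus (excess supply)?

Equilibrium price would be P* = 66.5, so the floor at 70 binds.
At P = 70: Qd = 335.25, Qs = 361.5.
Surplus = 361.5 − 335.25 = 26.25.

Surplus = 26.25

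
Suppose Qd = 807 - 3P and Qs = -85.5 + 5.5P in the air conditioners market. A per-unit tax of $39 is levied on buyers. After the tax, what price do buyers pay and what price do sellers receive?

Pre-tax equilibrium: P* = 105, Q* = 492.
Tax on buyers shifts demand to Qd = 807 − 3(P + 39) = 690 - 3P.
690 - 3P = -85.5 + 5.5P gives seller price Ps = 1551/17; buyers pay Pb = 1551/17 + 39 = 2214/17.
New quantity: Q = 807 − 3(2214/17) = 7077/17.

Buyers pay 2214/17, sellers receive 1551/17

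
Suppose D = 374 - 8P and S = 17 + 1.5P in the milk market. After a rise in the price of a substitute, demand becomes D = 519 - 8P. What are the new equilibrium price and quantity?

P' = 1004/19, Q' = 1829/19

Original equilibrium: P* = 714/19, Q* = 1394/19.
New equilibrium: 519 - 8P = 17 + 1.5P, so 502 = 9.5P and P' = 1004/19; Q' = 519 − 8(1004/19) = 1829/19.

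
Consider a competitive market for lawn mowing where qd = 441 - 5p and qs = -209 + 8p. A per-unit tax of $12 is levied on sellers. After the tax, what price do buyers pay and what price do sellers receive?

Buyers pay 746/13, sellers receive 590/13

Pre-tax equilibrium: p* = 50, q* = 191.
Tax on sellers shifts supply to qs = -209 + 8(p − 12) = -305 + 8p.
441 - 5p = -305 + 8p gives buyer price pb = 746/13; sellers receive ps = 746/13 − 12 = 590/13.
New quantity: q = 441 − 5(746/13) = 2003/13.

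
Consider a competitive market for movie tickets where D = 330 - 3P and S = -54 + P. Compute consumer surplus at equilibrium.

Consumer surplus = 294

Equilibrium: 330 - 3P = -54 + P gives P* = 96, Q* = 42.
Demand choke price (D = 0): P = 110.
CS = ½(110 − 96)(42) = 294.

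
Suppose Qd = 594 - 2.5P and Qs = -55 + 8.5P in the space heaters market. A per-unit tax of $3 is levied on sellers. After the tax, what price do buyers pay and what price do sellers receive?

Buyers pay 1349/22, sellers receive 1283/22

Pre-tax equilibrium: P* = 59, Q* = 446.5.
Tax on sellers shifts supply to Qs = -55 + 8.5(P − 3) = -80.5 + 8.5P.
594 - 2.5P = -80.5 + 8.5P gives buyer price Pb = 1349/22; sellers receive Ps = 1349/22 − 3 = 1283/22.
New quantity: Q = 594 − 2.5(1349/22) = 19391/44.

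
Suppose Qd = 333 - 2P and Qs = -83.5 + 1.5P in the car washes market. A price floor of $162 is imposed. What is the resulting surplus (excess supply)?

Surplus = 150.5

Equilibrium price would be P* = 119, so the floor at 162 binds.
At P = 162: Qd = 9, Qs = 159.5.
Surplus = 159.5 − 9 = 150.5.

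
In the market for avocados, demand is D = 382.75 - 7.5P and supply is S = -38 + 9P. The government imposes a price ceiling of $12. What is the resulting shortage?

Equilibrium price would be P* = 25.5, so the ceiling at 12 binds.
At P = 12: D = 382.75 − 7.5(12) = 292.75, S = -38 + 9(12) = 70.
Shortage = 292.75 − 70 = 222.75.

Shortage = 222.75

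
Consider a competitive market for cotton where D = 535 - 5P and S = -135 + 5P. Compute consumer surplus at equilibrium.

Equilibrium: 535 - 5P = -135 + 5P gives P* = 67, Q* = 200.
Demand choke price (D = 0): P = 107.
CS = ½(107 − 67)(200) = 4000.

Consumer surplus = 4000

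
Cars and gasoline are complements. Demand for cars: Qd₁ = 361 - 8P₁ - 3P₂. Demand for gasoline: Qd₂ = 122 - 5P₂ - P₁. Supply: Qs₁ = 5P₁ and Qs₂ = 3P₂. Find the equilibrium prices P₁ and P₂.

Market 1: 361 - 8P₁ - 3P₂ = 5P₁ → 13P₁ + 3P₂ = 361.
Market 2: 8P₂ + P₁ = 122.
Eliminating P₂: 8×(1) − 3×(2) gives 101P₁ = 2522, so P₁ = 2522/101.
Back-substitute into (2): P₂ = (122 − 1×2522/101) / 8 = 1225/101.

P₁ = 2522/101, P₂ = 1225/101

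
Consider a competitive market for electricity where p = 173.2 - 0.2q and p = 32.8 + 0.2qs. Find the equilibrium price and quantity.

p* = 103, q* = 351

Set the two price expressions equal: 173.2 - 0.2q = 32.8 + 0.2q.
140.4 = 0.4q, so q* = 351.
p* = 173.2 − (0.2)(351) = 103.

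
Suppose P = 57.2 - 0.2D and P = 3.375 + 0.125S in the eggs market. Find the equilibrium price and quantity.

P* = 313/13, Q* = 2153/13

Set the two price expressions equal: 57.2 - 0.2Q = 3.375 + 0.125Q.
53.825 = 0.325Q, so Q* = 2153/13.
P* = 57.2 − (0.2)(2153/13) = 313/13.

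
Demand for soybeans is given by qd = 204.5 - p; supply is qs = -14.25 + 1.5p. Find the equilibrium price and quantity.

Set qd = qs: 204.5 - p = -14.25 + 1.5p.
218.75 = 2.5p, so p* = 87.5.
q* = 204.5 − 1(87.5) = 117.

p* = 87.5, q* = 117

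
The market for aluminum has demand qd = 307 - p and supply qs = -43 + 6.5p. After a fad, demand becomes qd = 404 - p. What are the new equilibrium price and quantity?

p' = 59.6, q' = 344.4

Original equilibrium: p* = 140/3, q* = 781/3.
New equilibrium: 404 - p = -43 + 6.5p, so 447 = 7.5p and p' = 59.6; q' = 404 − 1(59.6) = 344.4.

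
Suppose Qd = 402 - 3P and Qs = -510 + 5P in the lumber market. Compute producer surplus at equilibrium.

Equilibrium: 402 - 3P = -510 + 5P gives P* = 114, Q* = 60.
Supply starts at P = 102 (where Qs = 0).
PS = ½(114 − 102)(60) = 360.

Producer surplus = 360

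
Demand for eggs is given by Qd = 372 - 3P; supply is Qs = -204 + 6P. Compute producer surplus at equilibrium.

Equilibrium: 372 - 3P = -204 + 6P gives P* = 64, Q* = 180.
Supply starts at P = 34 (where Qs = 0).
PS = ½(64 − 34)(180) = 2700.

Producer surplus = 2700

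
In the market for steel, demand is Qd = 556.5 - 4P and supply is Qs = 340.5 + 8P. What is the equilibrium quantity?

Set Qd = Qs: 556.5 - 4P = 340.5 + 8P.
216 = 12P, so P* = 18.
Q* = 556.5 − 4(18) = 484.5.

Q* = 484.5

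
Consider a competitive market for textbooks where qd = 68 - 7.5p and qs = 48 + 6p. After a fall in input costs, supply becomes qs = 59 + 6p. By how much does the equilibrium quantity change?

Original equilibrium: p* = 40/27, q* = 512/9.
New equilibrium: 68 - 7.5p = 59 + 6p, so 9 = 13.5p and p' = 2/3; q' = 68 − 7.5(2/3) = 63.
Change in quantity: 63 − 512/9 = 55/9.

Δq = 55/9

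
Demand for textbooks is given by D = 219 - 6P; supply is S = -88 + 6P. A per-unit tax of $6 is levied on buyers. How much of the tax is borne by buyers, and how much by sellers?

Buyers bear $3, sellers bear $3

Pre-tax equilibrium: P* = 307/12, Q* = 65.5.
Tax on buyers shifts demand to D = 219 − 6(P + 6) = 183 - 6P.
183 - 6P = -88 + 6P gives seller price Ps = 271/12; buyers pay Pb = 271/12 + 6 = 343/12.
New quantity: Q = 219 − 6(343/12) = 47.5.
Buyer burden = 343/12 − 307/12 = 3; seller burden = 307/12 − 271/12 = 3.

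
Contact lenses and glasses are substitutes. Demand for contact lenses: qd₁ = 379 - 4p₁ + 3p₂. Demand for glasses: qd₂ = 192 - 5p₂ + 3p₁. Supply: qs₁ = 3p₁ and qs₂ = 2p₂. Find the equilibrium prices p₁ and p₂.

p₁ = 80.725, p₂ = 62.025

Market 1: 379 - 4p₁ + 3p₂ = 3p₁ → 7p₁ - 3p₂ = 379.
Market 2: 7p₂ - 3p₁ = 192.
Eliminating p₂: 7×(1) + 3×(2) gives 40p₁ = 3229, so p₁ = 80.725.
Back-substitute into (2): p₂ = (192 + 3×80.725) / 7 = 62.025.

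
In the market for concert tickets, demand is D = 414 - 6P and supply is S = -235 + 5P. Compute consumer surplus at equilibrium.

Consumer surplus = 300

Equilibrium: 414 - 6P = -235 + 5P gives P* = 59, Q* = 60.
Demand choke price (D = 0): P = 69.
CS = ½(69 − 59)(60) = 300.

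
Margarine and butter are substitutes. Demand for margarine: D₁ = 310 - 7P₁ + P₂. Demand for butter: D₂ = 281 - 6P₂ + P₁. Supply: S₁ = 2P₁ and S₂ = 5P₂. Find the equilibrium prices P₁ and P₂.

P₁ = 3691/98, P₂ = 2839/98

Market 1: 310 - 7P₁ + P₂ = 2P₁ → 9P₁ - P₂ = 310.
Market 2: 11P₂ - P₁ = 281.
Eliminating P₂: 11×(1) + 1×(2) gives 98P₁ = 3691, so P₁ = 3691/98.
Back-substitute into (2): P₂ = (281 + 1×3691/98) / 11 = 2839/98.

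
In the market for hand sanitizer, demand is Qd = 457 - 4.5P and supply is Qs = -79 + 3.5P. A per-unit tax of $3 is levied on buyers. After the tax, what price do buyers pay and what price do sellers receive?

Buyers pay $68.3125, sellers receive $65.3125

Pre-tax equilibrium: P* = 67, Q* = 155.5.
Tax on buyers shifts demand to Qd = 457 − 4.5(P + 3) = 443.5 - 4.5P.
443.5 - 4.5P = -79 + 3.5P gives seller price Ps = 65.3125; buyers pay Pb = 65.3125 + 3 = 68.3125.
New quantity: Q = 457 − 4.5(68.3125) = 149.59375.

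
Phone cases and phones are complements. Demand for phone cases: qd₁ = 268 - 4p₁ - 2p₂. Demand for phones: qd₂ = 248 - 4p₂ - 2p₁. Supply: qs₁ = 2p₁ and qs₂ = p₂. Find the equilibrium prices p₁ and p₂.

Market 1: 268 - 4p₁ - 2p₂ = 2p₁ → 6p₁ + 2p₂ = 268.
Market 2: 5p₂ + 2p₁ = 248.
Eliminating p₂: 5×(1) − 2×(2) gives 26p₁ = 844, so p₁ = 422/13.
Back-substitute into (2): p₂ = (248 − 2×422/13) / 5 = 476/13.

p₁ = 422/13, p₂ = 476/13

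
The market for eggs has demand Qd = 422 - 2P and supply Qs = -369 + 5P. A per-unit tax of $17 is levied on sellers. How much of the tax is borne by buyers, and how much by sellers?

Buyers bear 85/7, sellers bear 34/7

Pre-tax equilibrium: P* = 113, Q* = 196.
Tax on sellers shifts supply to Qs = -369 + 5(P − 17) = -454 + 5P.
422 - 2P = -454 + 5P gives buyer price Pb = 876/7; sellers receive Ps = 876/7 − 17 = 757/7.
New quantity: Q = 422 − 2(876/7) = 1202/7.
Buyer burden = 876/7 − 113 = 85/7; seller burden = 113 − 757/7 = 34/7.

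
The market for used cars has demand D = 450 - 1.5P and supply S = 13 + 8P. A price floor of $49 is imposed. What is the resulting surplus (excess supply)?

Equilibrium price would be P* = 46, so the floor at 49 binds.
At P = 49: D = 376.5, S = 405.
Surplus = 405 − 376.5 = 28.5.

Surplus = 28.5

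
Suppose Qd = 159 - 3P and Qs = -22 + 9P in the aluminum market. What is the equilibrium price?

Set Qd = Qs: 159 - 3P = -22 + 9P.
181 = 12P, so P* = 181/12.
Q* = 159 − 3(181/12) = 113.75.

P* = 181/12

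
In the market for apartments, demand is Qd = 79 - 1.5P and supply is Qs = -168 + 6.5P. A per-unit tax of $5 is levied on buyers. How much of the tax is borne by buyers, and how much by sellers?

Buyers bear $4.0625, sellers bear $0.9375

Pre-tax equilibrium: P* = 30.875, Q* = 32.6875.
Tax on buyers shifts demand to Qd = 79 − 1.5(P + 5) = 71.5 - 1.5P.
71.5 - 1.5P = -168 + 6.5P gives seller price Ps = 29.9375; buyers pay Pb = 29.9375 + 5 = 34.9375.
New quantity: Q = 79 − 1.5(34.9375) = 26.59375.
Buyer burden = 34.9375 − 30.875 = 4.0625; seller burden = 30.875 − 29.9375 = 0.9375.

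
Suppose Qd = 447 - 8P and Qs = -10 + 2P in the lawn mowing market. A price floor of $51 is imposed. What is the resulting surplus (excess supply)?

Equilibrium price would be P* = 45.7, so the floor at 51 binds.
At P = 51: Qd = 39, Qs = 92.
Surplus = 92 − 39 = 53.

Surplus = 53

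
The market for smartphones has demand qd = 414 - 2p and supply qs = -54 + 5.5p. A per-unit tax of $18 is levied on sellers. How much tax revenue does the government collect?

Pre-tax equilibrium: p* = 62.4, q* = 289.2.
Tax on sellers shifts supply to qs = -54 + 5.5(p − 18) = -153 + 5.5p.
414 - 2p = -153 + 5.5p gives buyer price pb = 75.6; sellers receive ps = 75.6 − 18 = 57.6.
New quantity: q = 414 − 2(75.6) = 262.8.
Revenue = 18 × 262.8 = 4730.4.

Tax revenue = 4730.4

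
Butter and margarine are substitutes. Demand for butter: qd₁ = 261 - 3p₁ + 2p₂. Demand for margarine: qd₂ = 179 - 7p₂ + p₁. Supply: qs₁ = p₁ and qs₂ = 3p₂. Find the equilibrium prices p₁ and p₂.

Market 1: 261 - 3p₁ + 2p₂ = p₁ → 4p₁ - 2p₂ = 261.
Market 2: 10p₂ - p₁ = 179.
Eliminating p₂: 10×(1) + 2×(2) gives 38p₁ = 2968, so p₁ = 1484/19.
Back-substitute into (2): p₂ = (179 + 1×1484/19) / 10 = 977/38.

p₁ = 1484/19, p₂ = 977/38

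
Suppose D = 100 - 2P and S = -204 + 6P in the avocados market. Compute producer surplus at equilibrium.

Producer surplus = 48

Equilibrium: 100 - 2P = -204 + 6P gives P* = 38, Q* = 24.
Supply starts at P = 34 (where S = 0).
PS = ½(38 − 34)(24) = 48.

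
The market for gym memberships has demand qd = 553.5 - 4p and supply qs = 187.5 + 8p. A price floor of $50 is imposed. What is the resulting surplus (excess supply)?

Surplus = 234

Equilibrium price would be p* = 30.5, so the floor at 50 binds.
At p = 50: qd = 353.5, qs = 587.5.
Surplus = 587.5 − 353.5 = 234.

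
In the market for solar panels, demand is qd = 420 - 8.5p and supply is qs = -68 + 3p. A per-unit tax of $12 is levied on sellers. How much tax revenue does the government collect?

Pre-tax equilibrium: p* = 976/23, q* = 1364/23.
Tax on sellers shifts supply to qs = -68 + 3(p − 12) = -104 + 3p.
420 - 8.5p = -104 + 3p gives buyer price pb = 1048/23; sellers receive ps = 1048/23 − 12 = 772/23.
New quantity: q = 420 − 8.5(1048/23) = 752/23.
Revenue = 12 × 752/23 = 9024/23.

Tax revenue = 9024/23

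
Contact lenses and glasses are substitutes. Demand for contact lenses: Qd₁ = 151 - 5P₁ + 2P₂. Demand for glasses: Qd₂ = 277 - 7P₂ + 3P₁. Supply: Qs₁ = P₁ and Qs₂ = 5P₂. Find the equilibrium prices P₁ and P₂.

P₁ = 1183/33, P₂ = 705/22

Market 1: 151 - 5P₁ + 2P₂ = P₁ → 6P₁ - 2P₂ = 151.
Market 2: 12P₂ - 3P₁ = 277.
Eliminating P₂: 12×(1) + 2×(2) gives 66P₁ = 2366, so P₁ = 1183/33.
Back-substitute into (2): P₂ = (277 + 3×1183/33) / 12 = 705/22.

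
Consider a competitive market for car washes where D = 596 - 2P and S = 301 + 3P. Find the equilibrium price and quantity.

Set D = S: 596 - 2P = 301 + 3P.
295 = 5P, so P* = 59.
Q* = 596 − 2(59) = 478.

P* = 59, Q* = 478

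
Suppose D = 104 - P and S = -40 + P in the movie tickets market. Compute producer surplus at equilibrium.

Producer surplus = 512

Equilibrium: 104 - P = -40 + P gives P* = 72, Q* = 32.
Supply starts at P = 40 (where S = 0).
PS = ½(72 − 40)(32) = 512.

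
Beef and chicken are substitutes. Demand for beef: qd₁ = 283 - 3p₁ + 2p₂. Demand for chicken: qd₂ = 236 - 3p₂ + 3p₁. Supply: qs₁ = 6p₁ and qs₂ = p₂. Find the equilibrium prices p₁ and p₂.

p₁ = 802/15, p₂ = 99.1

Market 1: 283 - 3p₁ + 2p₂ = 6p₁ → 9p₁ - 2p₂ = 283.
Market 2: 4p₂ - 3p₁ = 236.
Eliminating p₂: 4×(1) + 2×(2) gives 30p₁ = 1604, so p₁ = 802/15.
Back-substitute into (2): p₂ = (236 + 3×802/15) / 4 = 99.1.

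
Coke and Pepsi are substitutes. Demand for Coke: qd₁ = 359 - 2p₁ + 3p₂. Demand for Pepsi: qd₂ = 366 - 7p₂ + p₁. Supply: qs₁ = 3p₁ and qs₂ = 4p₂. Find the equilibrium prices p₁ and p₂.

Market 1: 359 - 2p₁ + 3p₂ = 3p₁ → 5p₁ - 3p₂ = 359.
Market 2: 11p₂ - p₁ = 366.
Eliminating p₂: 11×(1) + 3×(2) gives 52p₁ = 5047, so p₁ = 5047/52.
Back-substitute into (2): p₂ = (366 + 1×5047/52) / 11 = 2189/52.

p₁ = 5047/52, p₂ = 2189/52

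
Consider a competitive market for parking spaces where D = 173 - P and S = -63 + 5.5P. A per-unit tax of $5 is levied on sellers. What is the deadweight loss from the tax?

Pre-tax equilibrium: P* = 472/13, Q* = 1777/13.
Tax on sellers shifts supply to S = -63 + 5.5(P − 5) = -90.5 + 5.5P.
173 - P = -90.5 + 5.5P gives buyer price Pb = 527/13; sellers receive Ps = 527/13 − 5 = 462/13.
New quantity: Q = 173 − 1(527/13) = 1722/13.
DWL = ½ × 5 × (1777/13 − 1722/13) = 275/26.

Deadweight loss = 275/26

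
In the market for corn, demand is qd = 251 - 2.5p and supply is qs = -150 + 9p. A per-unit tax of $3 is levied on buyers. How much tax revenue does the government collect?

Tax revenue = 10899/23

Pre-tax equilibrium: p* = 802/23, q* = 3768/23.
Tax on buyers shifts demand to qd = 251 − 2.5(p + 3) = 243.5 - 2.5p.
243.5 - 2.5p = -150 + 9p gives seller price ps = 787/23; buyers pay pb = 787/23 + 3 = 856/23.
New quantity: q = 251 − 2.5(856/23) = 3633/23.
Revenue = 3 × 3633/23 = 10899/23.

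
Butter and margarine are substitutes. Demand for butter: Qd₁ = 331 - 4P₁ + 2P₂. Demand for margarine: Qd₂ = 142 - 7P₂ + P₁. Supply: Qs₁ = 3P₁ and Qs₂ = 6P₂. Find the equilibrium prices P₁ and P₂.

Market 1: 331 - 4P₁ + 2P₂ = 3P₁ → 7P₁ - 2P₂ = 331.
Market 2: 13P₂ - P₁ = 142.
Eliminating P₂: 13×(1) + 2×(2) gives 89P₁ = 4587, so P₁ = 4587/89.
Back-substitute into (2): P₂ = (142 + 1×4587/89) / 13 = 1325/89.

P₁ = 4587/89, P₂ = 1325/89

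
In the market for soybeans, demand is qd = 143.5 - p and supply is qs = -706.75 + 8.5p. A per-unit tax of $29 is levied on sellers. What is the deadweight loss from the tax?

Pre-tax equilibrium: p* = 89.5, q* = 54.
Tax on sellers shifts supply to qs = -706.75 + 8.5(p − 29) = -953.25 + 8.5p.
143.5 - p = -953.25 + 8.5p gives buyer price pb = 4387/38; sellers receive ps = 4387/38 − 29 = 3285/38.
New quantity: q = 143.5 − 1(4387/38) = 533/19.
DWL = ½ × 29 × (54 − 533/19) = 14297/38.

Deadweight loss = 14297/38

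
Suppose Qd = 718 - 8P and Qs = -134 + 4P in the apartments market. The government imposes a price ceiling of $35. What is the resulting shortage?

Equilibrium price would be P* = 71, so the ceiling at 35 binds.
At P = 35: Qd = 718 − 8(35) = 438, Qs = -134 + 4(35) = 6.
Shortage = 438 − 6 = 432.

Shortage = 432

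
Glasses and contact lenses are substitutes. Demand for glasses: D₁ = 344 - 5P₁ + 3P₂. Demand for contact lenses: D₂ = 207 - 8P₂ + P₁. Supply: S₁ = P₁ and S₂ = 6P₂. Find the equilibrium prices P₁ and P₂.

Market 1: 344 - 5P₁ + 3P₂ = P₁ → 6P₁ - 3P₂ = 344.
Market 2: 14P₂ - P₁ = 207.
Eliminating P₂: 14×(1) + 3×(2) gives 81P₁ = 5437, so P₁ = 5437/81.
Back-substitute into (2): P₂ = (207 + 1×5437/81) / 14 = 1586/81.

P₁ = 5437/81, P₂ = 1586/81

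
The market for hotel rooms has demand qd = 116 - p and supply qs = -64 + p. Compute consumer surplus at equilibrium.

Consumer surplus = 338

Equilibrium: 116 - p = -64 + p gives p* = 90, q* = 26.
Demand choke price (qd = 0): p = 116.
CS = ½(116 − 90)(26) = 338.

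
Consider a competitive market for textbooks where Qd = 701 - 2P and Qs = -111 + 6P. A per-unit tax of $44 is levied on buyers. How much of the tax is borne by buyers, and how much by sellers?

Pre-tax equilibrium: P* = 101.5, Q* = 498.
Tax on buyers shifts demand to Qd = 701 − 2(P + 44) = 613 - 2P.
613 - 2P = -111 + 6P gives seller price Ps = 90.5; buyers pay Pb = 90.5 + 44 = 134.5.
New quantity: Q = 701 − 2(134.5) = 432.
Buyer burden = 134.5 − 101.5 = 33; seller burden = 101.5 − 90.5 = 11.

Buyers bear $33, sellers bear $11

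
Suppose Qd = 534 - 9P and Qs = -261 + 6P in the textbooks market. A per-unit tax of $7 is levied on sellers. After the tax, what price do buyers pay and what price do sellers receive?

Buyers pay $55.8, sellers receive $48.8

Pre-tax equilibrium: P* = 53, Q* = 57.
Tax on sellers shifts supply to Qs = -261 + 6(P − 7) = -303 + 6P.
534 - 9P = -303 + 6P gives buyer price Pb = 55.8; sellers receive Ps = 55.8 − 7 = 48.8.
New quantity: Q = 534 − 9(55.8) = 31.8.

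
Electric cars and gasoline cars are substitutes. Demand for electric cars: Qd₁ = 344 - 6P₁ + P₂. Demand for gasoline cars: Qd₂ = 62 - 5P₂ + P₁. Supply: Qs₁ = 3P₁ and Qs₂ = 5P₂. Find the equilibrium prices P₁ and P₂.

P₁ = 3502/89, P₂ = 902/89

Market 1: 344 - 6P₁ + P₂ = 3P₁ → 9P₁ - P₂ = 344.
Market 2: 10P₂ - P₁ = 62.
Eliminating P₂: 10×(1) + 1×(2) gives 89P₁ = 3502, so P₁ = 3502/89.
Back-substitute into (2): P₂ = (62 + 1×3502/89) / 10 = 902/89.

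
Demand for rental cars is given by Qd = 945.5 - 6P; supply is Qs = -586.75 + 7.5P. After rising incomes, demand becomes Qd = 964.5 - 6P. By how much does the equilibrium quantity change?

ΔQ = 95/9

Original equilibrium: P* = 113.5, Q* = 264.5.
New equilibrium: 964.5 - 6P = -586.75 + 7.5P, so 1551.25 = 13.5P and P' = 6205/54; Q' = 964.5 − 6(6205/54) = 4951/18.
Change in quantity: 4951/18 − 264.5 = 95/9.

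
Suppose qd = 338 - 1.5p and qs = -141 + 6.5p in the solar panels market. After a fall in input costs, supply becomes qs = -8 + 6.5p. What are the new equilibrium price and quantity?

p' = 43.25, q' = 273.125

Original equilibrium: p* = 59.875, q* = 248.1875.
New equilibrium: 338 - 1.5p = -8 + 6.5p, so 346 = 8p and p' = 43.25; q' = 338 − 1.5(43.25) = 273.125.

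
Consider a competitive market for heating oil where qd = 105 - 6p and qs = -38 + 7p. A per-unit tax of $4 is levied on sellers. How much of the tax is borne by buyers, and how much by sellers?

Buyers bear 28/13, sellers bear 24/13

Pre-tax equilibrium: p* = 11, q* = 39.
Tax on sellers shifts supply to qs = -38 + 7(p − 4) = -66 + 7p.
105 - 6p = -66 + 7p gives buyer price pb = 171/13; sellers receive ps = 171/13 − 4 = 119/13.
New quantity: q = 105 − 6(171/13) = 339/13.
Buyer burden = 171/13 − 11 = 28/13; seller burden = 11 − 119/13 = 24/13.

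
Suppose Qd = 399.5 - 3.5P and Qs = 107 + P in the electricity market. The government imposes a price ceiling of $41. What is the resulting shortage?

Shortage = 108

Equilibrium price would be P* = 65, so the ceiling at 41 binds.
At P = 41: Qd = 399.5 − 3.5(41) = 256, Qs = 107 + 1(41) = 148.
Shortage = 256 − 148 = 108.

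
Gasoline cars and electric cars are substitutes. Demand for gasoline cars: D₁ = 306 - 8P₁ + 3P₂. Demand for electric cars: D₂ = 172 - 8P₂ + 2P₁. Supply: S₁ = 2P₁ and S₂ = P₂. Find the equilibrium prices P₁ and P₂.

Market 1: 306 - 8P₁ + 3P₂ = 2P₁ → 10P₁ - 3P₂ = 306.
Market 2: 9P₂ - 2P₁ = 172.
Eliminating P₂: 9×(1) + 3×(2) gives 84P₁ = 3270, so P₁ = 545/14.
Back-substitute into (2): P₂ = (172 + 2×545/14) / 9 = 583/21.

P₁ = 545/14, P₂ = 583/21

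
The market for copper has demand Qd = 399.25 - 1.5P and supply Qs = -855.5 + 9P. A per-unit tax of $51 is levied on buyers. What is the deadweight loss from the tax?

Pre-tax equilibrium: P* = 119.5, Q* = 220.
Tax on buyers shifts demand to Qd = 399.25 − 1.5(P + 51) = 322.75 - 1.5P.
322.75 - 1.5P = -855.5 + 9P gives seller price Ps = 1571/14; buyers pay Pb = 1571/14 + 51 = 2285/14.
New quantity: Q = 399.25 − 1.5(2285/14) = 1081/7.
DWL = ½ × 51 × (220 − 1081/7) = 23409/14.

Deadweight loss = 23409/14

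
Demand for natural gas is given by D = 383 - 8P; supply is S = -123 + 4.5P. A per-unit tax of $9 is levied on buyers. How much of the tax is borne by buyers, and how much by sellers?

Buyers bear $3.24, sellers bear $5.76

Pre-tax equilibrium: P* = 40.48, Q* = 59.16.
Tax on buyers shifts demand to D = 383 − 8(P + 9) = 311 - 8P.
311 - 8P = -123 + 4.5P gives seller price Ps = 34.72; buyers pay Pb = 34.72 + 9 = 43.72.
New quantity: Q = 383 − 8(43.72) = 33.24.
Buyer burden = 43.72 − 40.48 = 3.24; seller burden = 40.48 − 34.72 = 5.76.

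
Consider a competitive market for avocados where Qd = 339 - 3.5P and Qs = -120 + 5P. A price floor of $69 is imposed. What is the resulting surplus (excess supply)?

Surplus = 127.5

Equilibrium price would be P* = 54, so the floor at 69 binds.
At P = 69: Qd = 97.5, Qs = 225.
Surplus = 225 − 97.5 = 127.5.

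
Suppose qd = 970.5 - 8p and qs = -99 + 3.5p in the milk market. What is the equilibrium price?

p* = 93

Set qd = qs: 970.5 - 8p = -99 + 3.5p.
1069.5 = 11.5p, so p* = 93.
q* = 970.5 − 8(93) = 226.5.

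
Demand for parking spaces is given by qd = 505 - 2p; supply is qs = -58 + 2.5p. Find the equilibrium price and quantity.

Set qd = qs: 505 - 2p = -58 + 2.5p.
563 = 4.5p, so p* = 1126/9.
q* = 505 − 2(1126/9) = 2293/9.

p* = 1126/9, q* = 2293/9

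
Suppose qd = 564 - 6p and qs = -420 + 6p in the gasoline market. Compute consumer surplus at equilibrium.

Equilibrium: 564 - 6p = -420 + 6p gives p* = 82, q* = 72.
Demand choke price (qd = 0): p = 94.
CS = ½(94 − 82)(72) = 432.

Consumer surplus = 432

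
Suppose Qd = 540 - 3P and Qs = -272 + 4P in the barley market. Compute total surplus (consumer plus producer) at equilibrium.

Equilibrium: 540 - 3P = -272 + 4P gives P* = 116, Q* = 192.
Demand choke price: P = 180; supply starts at P = 68.
CS = ½(180 − 116)(192) = 6144; PS = ½(116 − 68)(192) = 4608.

Total surplus = 10752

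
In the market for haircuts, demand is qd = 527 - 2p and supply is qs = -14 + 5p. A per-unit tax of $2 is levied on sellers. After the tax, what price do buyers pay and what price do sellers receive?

Buyers pay 551/7, sellers receive 537/7

Pre-tax equilibrium: p* = 541/7, q* = 2607/7.
Tax on sellers shifts supply to qs = -14 + 5(p − 2) = -24 + 5p.
527 - 2p = -24 + 5p gives buyer price pb = 551/7; sellers receive ps = 551/7 − 2 = 537/7.
New quantity: q = 527 − 2(551/7) = 2587/7.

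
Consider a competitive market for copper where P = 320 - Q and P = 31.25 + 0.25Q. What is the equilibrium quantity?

Q* = 231

Set the two price expressions equal: 320 - Q = 31.25 + 0.25Q.
288.75 = 1.25Q, so Q* = 231.
P* = 320 − (1)(231) = 89.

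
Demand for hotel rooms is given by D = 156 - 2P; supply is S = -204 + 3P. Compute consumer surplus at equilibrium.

Equilibrium: 156 - 2P = -204 + 3P gives P* = 72, Q* = 12.
Demand choke price (D = 0): P = 78.
CS = ½(78 − 72)(12) = 36.

Consumer surplus = 36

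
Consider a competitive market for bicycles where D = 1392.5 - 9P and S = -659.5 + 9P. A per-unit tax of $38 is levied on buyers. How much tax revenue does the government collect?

Tax revenue = 7429

Pre-tax equilibrium: P* = 114, Q* = 366.5.
Tax on buyers shifts demand to D = 1392.5 − 9(P + 38) = 1050.5 - 9P.
1050.5 - 9P = -659.5 + 9P gives seller price Ps = 95; buyers pay Pb = 95 + 38 = 133.
New quantity: Q = 1392.5 − 9(133) = 195.5.
Revenue = 38 × 195.5 = 7429.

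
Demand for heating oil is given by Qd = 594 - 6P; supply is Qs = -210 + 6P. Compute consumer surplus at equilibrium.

Consumer surplus = 3072

Equilibrium: 594 - 6P = -210 + 6P gives P* = 67, Q* = 192.
Demand choke price (Qd = 0): P = 99.
CS = ½(99 − 67)(192) = 3072.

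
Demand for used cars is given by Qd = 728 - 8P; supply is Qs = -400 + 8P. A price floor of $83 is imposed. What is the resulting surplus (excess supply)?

Equilibrium price would be P* = 70.5, so the floor at 83 binds.
At P = 83: Qd = 64, Qs = 264.
Surplus = 264 − 64 = 200.

Surplus = 200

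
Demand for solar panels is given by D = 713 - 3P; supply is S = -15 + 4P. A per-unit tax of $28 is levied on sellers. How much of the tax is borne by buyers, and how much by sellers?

Buyers bear $16, sellers bear $12

Pre-tax equilibrium: P* = 104, Q* = 401.
Tax on sellers shifts supply to S = -15 + 4(P − 28) = -127 + 4P.
713 - 3P = -127 + 4P gives buyer price Pb = 120; sellers receive Ps = 120 − 28 = 92.
New quantity: Q = 713 − 3(120) = 353.
Buyer burden = 120 − 104 = 16; seller burden = 104 − 92 = 12.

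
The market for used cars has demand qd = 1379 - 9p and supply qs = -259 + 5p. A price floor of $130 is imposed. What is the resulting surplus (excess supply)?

Surplus = 182

Equilibrium price would be p* = 117, so the floor at 130 binds.
At p = 130: qd = 209, qs = 391.
Surplus = 391 − 209 = 182.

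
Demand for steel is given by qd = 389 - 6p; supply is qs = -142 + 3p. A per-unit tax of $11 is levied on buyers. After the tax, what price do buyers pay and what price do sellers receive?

Buyers pay 188/3, sellers receive 155/3

Pre-tax equilibrium: p* = 59, q* = 35.
Tax on buyers shifts demand to qd = 389 − 6(p + 11) = 323 - 6p.
323 - 6p = -142 + 3p gives seller price ps = 155/3; buyers pay pb = 155/3 + 11 = 188/3.
New quantity: q = 389 − 6(188/3) = 13.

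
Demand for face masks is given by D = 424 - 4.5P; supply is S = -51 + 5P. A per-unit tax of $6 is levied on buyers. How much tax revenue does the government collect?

Pre-tax equilibrium: P* = 50, Q* = 199.
Tax on buyers shifts demand to D = 424 − 4.5(P + 6) = 397 - 4.5P.
397 - 4.5P = -51 + 5P gives seller price Ps = 896/19; buyers pay Pb = 896/19 + 6 = 1010/19.
New quantity: Q = 424 − 4.5(1010/19) = 3511/19.
Revenue = 6 × 3511/19 = 21066/19.

Tax revenue = 21066/19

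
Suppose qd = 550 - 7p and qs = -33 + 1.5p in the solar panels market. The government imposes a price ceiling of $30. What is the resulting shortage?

Equilibrium price would be p* = 1166/17, so the ceiling at 30 binds.
At p = 30: qd = 550 − 7(30) = 340, qs = -33 + 1.5(30) = 12.
Shortage = 340 − 12 = 328.

Shortage = 328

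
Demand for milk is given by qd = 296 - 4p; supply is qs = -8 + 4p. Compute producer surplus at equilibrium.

Equilibrium: 296 - 4p = -8 + 4p gives p* = 38, q* = 144.
Supply starts at p = 2 (where qs = 0).
PS = ½(38 − 2)(144) = 2592.

Producer surplus = 2592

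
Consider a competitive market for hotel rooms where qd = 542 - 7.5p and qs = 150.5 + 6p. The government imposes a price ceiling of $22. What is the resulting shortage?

Shortage = 94.5

Equilibrium price would be p* = 29, so the ceiling at 22 binds.
At p = 22: qd = 542 − 7.5(22) = 377, qs = 150.5 + 6(22) = 282.5.
Shortage = 377 − 282.5 = 94.5.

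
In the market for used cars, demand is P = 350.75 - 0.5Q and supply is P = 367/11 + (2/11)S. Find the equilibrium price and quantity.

P* = 118, Q* = 465.5

Set the two price expressions equal: 350.75 - 0.5Q = 367/11 + (2/11)Q.
13965/44 = (15/22)Q, so Q* = 465.5.
P* = 350.75 − (0.5)(465.5) = 118.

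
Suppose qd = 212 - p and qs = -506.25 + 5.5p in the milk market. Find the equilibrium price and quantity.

p* = 110.5, q* = 101.5

Set qd = qs: 212 - p = -506.25 + 5.5p.
718.25 = 6.5p, so p* = 110.5.
q* = 212 − 1(110.5) = 101.5.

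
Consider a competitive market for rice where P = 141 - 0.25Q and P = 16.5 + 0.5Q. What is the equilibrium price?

Set the two price expressions equal: 141 - 0.25Q = 16.5 + 0.5Q.
124.5 = 0.75Q, so Q* = 166.
P* = 141 − (0.25)(166) = 99.5.

P* = 99.5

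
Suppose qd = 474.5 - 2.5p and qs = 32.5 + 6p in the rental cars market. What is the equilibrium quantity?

q* = 344.5

Set qd = qs: 474.5 - 2.5p = 32.5 + 6p.
442 = 8.5p, so p* = 52.
q* = 474.5 − 2.5(52) = 344.5.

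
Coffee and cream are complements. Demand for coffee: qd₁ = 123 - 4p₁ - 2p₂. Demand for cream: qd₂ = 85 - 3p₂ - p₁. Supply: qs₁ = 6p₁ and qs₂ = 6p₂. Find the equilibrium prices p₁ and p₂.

p₁ = 937/88, p₂ = 727/88

Market 1: 123 - 4p₁ - 2p₂ = 6p₁ → 10p₁ + 2p₂ = 123.
Market 2: 9p₂ + p₁ = 85.
Eliminating p₂: 9×(1) − 2×(2) gives 88p₁ = 937, so p₁ = 937/88.
Back-substitute into (2): p₂ = (85 − 1×937/88) / 9 = 727/88.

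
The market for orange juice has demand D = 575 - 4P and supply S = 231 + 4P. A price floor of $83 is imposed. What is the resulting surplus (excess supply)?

Equilibrium price would be P* = 43, so the floor at 83 binds.
At P = 83: D = 243, S = 563.
Surplus = 563 − 243 = 320.

Surplus = 320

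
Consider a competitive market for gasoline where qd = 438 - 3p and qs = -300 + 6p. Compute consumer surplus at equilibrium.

Equilibrium: 438 - 3p = -300 + 6p gives p* = 82, q* = 192.
Demand choke price (qd = 0): p = 146.
CS = ½(146 − 82)(192) = 6144.

Consumer surplus = 6144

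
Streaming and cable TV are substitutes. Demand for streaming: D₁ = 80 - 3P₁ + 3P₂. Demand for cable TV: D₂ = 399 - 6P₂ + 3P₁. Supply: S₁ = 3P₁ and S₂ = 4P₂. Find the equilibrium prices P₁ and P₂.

Market 1: 80 - 3P₁ + 3P₂ = 3P₁ → 6P₁ - 3P₂ = 80.
Market 2: 10P₂ - 3P₁ = 399.
Eliminating P₂: 10×(1) + 3×(2) gives 51P₁ = 1997, so P₁ = 1997/51.
Back-substitute into (2): P₂ = (399 + 3×1997/51) / 10 = 878/17.

P₁ = 1997/51, P₂ = 878/17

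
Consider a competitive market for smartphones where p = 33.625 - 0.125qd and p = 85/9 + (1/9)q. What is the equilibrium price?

Set the two price expressions equal: 33.625 - 0.125q = 85/9 + (1/9)q.
1741/72 = (17/72)q, so q* = 1741/17.
p* = 33.625 − (0.125)(1741/17) = 354/17.

p* = 354/17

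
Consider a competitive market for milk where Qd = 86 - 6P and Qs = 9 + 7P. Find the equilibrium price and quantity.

Set Qd = Qs: 86 - 6P = 9 + 7P.
77 = 13P, so P* = 77/13.
Q* = 86 − 6(77/13) = 656/13.

P* = 77/13, Q* = 656/13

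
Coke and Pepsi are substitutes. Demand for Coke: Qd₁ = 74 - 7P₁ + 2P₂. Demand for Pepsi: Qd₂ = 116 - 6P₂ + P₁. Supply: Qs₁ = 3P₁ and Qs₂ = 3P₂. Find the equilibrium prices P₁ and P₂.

P₁ = 449/44, P₂ = 617/44

Market 1: 74 - 7P₁ + 2P₂ = 3P₁ → 10P₁ - 2P₂ = 74.
Market 2: 9P₂ - P₁ = 116.
Eliminating P₂: 9×(1) + 2×(2) gives 88P₁ = 898, so P₁ = 449/44.
Back-substitute into (2): P₂ = (116 + 1×449/44) / 9 = 617/44.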